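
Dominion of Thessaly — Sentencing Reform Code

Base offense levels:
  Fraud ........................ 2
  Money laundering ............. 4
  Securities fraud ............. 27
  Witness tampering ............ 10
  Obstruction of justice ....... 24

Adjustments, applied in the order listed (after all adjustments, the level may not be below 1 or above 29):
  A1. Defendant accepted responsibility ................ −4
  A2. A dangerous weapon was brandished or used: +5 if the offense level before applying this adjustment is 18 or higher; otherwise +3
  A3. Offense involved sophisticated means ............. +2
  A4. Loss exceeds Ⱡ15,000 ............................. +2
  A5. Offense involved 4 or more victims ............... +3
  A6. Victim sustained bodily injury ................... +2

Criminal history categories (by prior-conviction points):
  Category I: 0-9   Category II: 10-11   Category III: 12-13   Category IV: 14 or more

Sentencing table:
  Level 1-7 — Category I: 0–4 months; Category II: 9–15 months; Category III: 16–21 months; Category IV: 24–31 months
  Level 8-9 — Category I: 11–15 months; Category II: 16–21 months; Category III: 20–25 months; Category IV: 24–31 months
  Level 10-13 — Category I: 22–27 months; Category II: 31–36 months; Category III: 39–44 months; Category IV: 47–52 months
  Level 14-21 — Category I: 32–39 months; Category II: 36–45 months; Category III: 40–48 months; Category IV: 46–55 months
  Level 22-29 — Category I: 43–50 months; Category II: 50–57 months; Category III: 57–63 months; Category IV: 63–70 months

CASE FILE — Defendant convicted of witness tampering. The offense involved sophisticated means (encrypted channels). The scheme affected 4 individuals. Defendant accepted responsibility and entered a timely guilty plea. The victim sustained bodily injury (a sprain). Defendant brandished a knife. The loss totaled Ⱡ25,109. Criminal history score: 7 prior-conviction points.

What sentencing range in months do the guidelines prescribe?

32-39 months

Base offense level for witness tampering: 10.
A1 applies: 10 − 4 = 6.
A2 applies (level before this adjustment is 6 < 18, so +3): 6 + 3 = 9.
A3 applies: 9 + 2 = 11.
A4 applies: 11 + 2 = 13.
A5 applies: 13 + 3 = 16.
A6 applies: 16 + 2 = 18.
Final offense level: 18.
Criminal history: 7 prior points → Category I (0-9).
Level 18 falls in the 14-21 band.
Grid: Level 14-21 × Category I = 32-39 months.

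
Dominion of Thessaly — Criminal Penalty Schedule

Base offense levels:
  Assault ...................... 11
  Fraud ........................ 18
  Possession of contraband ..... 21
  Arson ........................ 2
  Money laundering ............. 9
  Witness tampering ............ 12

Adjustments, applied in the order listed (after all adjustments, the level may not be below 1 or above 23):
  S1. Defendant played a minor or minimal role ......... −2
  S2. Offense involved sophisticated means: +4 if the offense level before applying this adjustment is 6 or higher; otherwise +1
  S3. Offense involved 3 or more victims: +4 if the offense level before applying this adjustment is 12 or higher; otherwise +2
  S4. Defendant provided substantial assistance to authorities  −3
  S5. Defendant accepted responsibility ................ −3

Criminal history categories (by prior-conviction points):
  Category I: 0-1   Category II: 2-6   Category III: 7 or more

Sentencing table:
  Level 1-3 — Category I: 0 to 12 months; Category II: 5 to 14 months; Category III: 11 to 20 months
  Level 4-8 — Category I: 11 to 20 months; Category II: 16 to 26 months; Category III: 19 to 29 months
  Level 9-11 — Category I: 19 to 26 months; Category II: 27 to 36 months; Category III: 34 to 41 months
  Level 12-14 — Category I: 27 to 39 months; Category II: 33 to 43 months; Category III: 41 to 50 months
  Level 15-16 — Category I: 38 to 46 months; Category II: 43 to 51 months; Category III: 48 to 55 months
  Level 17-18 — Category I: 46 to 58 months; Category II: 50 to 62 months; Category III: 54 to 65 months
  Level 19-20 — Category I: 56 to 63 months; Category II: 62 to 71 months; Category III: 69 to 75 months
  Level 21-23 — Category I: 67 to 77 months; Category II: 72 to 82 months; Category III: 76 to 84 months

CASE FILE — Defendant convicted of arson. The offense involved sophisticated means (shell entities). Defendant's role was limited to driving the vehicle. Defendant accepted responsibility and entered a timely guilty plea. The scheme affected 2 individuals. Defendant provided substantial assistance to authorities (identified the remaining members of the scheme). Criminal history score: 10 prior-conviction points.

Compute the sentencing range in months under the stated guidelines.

11-20 months

Base offense level for arson: 2.
S1 applies: 2 − 2 = 0.
S2 applies (level before this adjustment is 0 < 6, so +1): 0 + 1 = 1.
S4 applies: 1 − 3 = -2.
S5 applies: -2 − 3 = -5.
Level -5 is below the minimum of 1; floored at 1.
Final offense level: 1.
Criminal history: 10 prior points → Category III (7+).
Level 1 falls in the 1-3 band.
Grid: Level 1-3 × Category III = 11-20 months.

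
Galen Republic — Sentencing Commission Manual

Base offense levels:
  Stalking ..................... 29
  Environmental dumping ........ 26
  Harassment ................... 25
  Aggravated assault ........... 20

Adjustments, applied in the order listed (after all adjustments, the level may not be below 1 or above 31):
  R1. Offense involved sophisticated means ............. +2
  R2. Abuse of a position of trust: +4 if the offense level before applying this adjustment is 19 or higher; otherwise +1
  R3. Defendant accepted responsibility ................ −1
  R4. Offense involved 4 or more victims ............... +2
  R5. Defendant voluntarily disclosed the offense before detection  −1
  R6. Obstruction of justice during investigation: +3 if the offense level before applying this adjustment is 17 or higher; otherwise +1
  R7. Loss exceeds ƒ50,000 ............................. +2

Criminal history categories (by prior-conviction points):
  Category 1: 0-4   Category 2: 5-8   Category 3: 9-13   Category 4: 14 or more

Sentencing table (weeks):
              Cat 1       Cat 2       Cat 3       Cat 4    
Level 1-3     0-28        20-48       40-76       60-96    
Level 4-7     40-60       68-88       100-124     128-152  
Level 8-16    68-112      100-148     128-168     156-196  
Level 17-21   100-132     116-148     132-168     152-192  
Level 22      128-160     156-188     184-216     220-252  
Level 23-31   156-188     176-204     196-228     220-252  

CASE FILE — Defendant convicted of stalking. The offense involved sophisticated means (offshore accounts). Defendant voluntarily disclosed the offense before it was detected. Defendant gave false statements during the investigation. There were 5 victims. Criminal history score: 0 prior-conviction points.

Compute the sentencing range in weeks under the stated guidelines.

Base offense level for stalking: 29.
R1 applies: 29 + 2 = 31.
R2 does not apply.
R3 does not apply.
R4 applies: 31 + 2 = 33.
R5 applies: 33 − 1 = 32.
R6 applies (level before this adjustment is 32 ≥ 17, so +3): 32 + 3 = 35.
Level 35 exceeds the maximum of 31; capped at 31.
Final offense level: 31.
Criminal history: 0 prior points → Category 1 (0-4).
Level 31 falls in the 23-31 band.
Grid: Level 23-31 × Category 1 = 156-188 weeks.

156-188 weeks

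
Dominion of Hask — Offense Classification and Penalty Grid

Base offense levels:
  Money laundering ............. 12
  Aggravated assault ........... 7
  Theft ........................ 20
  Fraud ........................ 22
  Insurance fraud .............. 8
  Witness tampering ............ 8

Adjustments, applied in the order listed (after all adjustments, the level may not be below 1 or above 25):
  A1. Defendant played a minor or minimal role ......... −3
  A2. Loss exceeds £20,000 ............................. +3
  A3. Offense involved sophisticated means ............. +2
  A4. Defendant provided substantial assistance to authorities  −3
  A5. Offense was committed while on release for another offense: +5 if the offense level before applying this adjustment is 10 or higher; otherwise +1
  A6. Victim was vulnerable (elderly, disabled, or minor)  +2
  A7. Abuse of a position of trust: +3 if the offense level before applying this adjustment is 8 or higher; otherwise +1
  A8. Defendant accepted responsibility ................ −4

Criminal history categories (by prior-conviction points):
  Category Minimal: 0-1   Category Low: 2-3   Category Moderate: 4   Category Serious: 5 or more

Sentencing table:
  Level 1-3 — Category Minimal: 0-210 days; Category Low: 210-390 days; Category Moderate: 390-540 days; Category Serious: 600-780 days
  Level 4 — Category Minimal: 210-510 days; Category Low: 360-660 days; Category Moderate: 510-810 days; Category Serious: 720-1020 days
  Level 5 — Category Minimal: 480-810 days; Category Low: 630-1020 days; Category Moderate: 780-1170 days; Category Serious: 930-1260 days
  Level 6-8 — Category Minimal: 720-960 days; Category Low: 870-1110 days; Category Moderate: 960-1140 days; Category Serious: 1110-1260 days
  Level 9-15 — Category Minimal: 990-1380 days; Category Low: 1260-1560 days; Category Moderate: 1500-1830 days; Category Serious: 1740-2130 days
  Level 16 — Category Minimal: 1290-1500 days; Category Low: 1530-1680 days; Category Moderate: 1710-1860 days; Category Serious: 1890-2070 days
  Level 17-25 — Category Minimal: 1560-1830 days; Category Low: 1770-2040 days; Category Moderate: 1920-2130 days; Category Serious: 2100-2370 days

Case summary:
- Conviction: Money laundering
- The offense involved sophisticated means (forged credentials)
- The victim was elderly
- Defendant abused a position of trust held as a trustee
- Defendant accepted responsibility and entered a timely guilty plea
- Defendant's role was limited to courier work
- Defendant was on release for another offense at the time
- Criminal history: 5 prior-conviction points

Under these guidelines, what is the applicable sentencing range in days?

Base offense level for money laundering: 12.
A1 applies: 12 − 3 = 9.
A2 does not apply.
A3 applies: 9 + 2 = 11.
A4 does not apply.
A5 applies (level before this adjustment is 11 ≥ 10, so +5): 11 + 5 = 16.
A6 applies: 16 + 2 = 18.
A7 applies (level before this adjustment is 18 ≥ 8, so +3): 18 + 3 = 21.
A8 applies: 21 − 4 = 17.
Final offense level: 17.
Criminal history: 5 prior points → Category Serious (5+).
Level 17 falls in the 17-25 band.
Grid: Level 17-25 × Category Serious = 2100-2370 days.

2100-2370 days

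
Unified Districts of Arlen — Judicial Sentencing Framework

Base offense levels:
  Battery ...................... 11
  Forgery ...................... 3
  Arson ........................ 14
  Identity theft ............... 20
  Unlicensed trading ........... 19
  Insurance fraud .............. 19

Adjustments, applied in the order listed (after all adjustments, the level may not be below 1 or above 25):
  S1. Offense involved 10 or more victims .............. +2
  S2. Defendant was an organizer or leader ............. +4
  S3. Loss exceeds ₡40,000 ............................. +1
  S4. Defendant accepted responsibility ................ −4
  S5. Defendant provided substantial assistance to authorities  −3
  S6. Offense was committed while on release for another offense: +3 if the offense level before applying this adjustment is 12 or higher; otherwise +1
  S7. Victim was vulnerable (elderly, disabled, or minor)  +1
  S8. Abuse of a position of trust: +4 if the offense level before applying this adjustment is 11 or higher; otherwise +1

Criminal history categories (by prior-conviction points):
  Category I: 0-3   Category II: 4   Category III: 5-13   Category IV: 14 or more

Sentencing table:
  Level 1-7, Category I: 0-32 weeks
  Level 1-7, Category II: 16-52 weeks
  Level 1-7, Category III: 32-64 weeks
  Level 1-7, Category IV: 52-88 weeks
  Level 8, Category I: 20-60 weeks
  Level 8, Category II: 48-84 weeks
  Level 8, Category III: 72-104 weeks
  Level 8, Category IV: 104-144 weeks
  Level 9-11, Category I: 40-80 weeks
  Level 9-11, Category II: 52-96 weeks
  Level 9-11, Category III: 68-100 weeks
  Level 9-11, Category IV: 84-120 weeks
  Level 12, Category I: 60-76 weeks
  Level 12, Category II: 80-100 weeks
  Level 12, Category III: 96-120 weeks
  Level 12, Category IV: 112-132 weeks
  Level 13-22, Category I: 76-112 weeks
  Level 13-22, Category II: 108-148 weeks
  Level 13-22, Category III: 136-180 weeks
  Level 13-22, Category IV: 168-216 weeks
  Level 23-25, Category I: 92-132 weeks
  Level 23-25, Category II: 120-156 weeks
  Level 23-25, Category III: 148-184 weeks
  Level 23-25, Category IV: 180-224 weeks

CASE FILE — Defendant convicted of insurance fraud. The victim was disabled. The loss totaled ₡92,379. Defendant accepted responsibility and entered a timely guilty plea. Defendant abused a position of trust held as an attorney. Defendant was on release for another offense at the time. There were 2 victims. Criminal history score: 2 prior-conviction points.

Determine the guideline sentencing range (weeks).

92-132 weeks

Base offense level for insurance fraud: 19.
S3 applies: 19 + 1 = 20.
S4 applies: 20 − 4 = 16.
S5 does not apply.
S6 applies (level before this adjustment is 16 ≥ 12, so +3): 16 + 3 = 19.
S7 applies: 19 + 1 = 20.
S8 applies (level before this adjustment is 20 ≥ 11, so +4): 20 + 4 = 24.
Final offense level: 24.
Criminal history: 2 prior points → Category I (0-3).
Level 24 falls in the 23-25 band.
Grid: Level 23-25 × Category I = 92-132 weeks.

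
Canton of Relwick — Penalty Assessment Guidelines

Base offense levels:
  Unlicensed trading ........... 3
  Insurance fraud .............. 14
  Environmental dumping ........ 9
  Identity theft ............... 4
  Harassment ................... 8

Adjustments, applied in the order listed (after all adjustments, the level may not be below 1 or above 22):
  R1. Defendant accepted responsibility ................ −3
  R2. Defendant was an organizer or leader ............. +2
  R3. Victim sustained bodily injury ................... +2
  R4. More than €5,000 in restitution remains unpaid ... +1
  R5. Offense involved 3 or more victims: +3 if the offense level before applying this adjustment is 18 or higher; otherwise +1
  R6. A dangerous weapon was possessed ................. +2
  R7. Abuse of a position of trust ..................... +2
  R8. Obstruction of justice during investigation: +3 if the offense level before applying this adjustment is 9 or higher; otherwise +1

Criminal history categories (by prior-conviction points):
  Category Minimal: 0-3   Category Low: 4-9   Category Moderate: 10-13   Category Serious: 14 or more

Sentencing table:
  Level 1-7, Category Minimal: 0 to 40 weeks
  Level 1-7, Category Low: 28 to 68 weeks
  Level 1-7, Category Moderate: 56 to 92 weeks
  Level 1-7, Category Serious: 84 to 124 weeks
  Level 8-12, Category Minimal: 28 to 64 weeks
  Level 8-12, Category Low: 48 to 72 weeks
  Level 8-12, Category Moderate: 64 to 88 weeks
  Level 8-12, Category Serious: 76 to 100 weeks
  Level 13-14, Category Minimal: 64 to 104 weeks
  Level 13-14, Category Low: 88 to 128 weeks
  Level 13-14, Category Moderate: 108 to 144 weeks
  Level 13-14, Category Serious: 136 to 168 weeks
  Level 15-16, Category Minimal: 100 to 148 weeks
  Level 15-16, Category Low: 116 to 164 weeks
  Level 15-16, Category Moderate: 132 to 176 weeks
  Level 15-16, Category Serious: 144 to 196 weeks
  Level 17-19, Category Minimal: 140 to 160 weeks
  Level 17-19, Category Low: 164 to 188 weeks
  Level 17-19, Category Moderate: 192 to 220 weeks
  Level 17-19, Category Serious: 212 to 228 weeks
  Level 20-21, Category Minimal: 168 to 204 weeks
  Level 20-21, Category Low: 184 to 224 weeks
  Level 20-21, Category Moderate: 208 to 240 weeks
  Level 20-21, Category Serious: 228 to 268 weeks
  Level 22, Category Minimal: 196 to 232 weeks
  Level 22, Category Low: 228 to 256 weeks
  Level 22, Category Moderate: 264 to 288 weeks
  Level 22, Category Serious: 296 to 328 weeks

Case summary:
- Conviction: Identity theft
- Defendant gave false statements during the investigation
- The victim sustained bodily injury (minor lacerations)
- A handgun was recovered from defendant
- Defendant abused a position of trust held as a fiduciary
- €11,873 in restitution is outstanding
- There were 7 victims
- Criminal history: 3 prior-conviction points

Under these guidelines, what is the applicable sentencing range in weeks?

Base offense level for identity theft: 4.
R1 does not apply.
R2 does not apply.
R3 applies: 4 + 2 = 6.
R4 applies: 6 + 1 = 7.
R5 applies (level before this adjustment is 7 < 18, so +1): 7 + 1 = 8.
R6 applies: 8 + 2 = 10.
R7 applies: 10 + 2 = 12.
R8 applies (level before this adjustment is 12 ≥ 9, so +3): 12 + 3 = 15.
Final offense level: 15.
Criminal history: 3 prior points → Category Minimal (0-3).
Level 15 falls in the 15-16 band.
Grid: Level 15-16 × Category Minimal = 100-148 weeks.

100-148 weeks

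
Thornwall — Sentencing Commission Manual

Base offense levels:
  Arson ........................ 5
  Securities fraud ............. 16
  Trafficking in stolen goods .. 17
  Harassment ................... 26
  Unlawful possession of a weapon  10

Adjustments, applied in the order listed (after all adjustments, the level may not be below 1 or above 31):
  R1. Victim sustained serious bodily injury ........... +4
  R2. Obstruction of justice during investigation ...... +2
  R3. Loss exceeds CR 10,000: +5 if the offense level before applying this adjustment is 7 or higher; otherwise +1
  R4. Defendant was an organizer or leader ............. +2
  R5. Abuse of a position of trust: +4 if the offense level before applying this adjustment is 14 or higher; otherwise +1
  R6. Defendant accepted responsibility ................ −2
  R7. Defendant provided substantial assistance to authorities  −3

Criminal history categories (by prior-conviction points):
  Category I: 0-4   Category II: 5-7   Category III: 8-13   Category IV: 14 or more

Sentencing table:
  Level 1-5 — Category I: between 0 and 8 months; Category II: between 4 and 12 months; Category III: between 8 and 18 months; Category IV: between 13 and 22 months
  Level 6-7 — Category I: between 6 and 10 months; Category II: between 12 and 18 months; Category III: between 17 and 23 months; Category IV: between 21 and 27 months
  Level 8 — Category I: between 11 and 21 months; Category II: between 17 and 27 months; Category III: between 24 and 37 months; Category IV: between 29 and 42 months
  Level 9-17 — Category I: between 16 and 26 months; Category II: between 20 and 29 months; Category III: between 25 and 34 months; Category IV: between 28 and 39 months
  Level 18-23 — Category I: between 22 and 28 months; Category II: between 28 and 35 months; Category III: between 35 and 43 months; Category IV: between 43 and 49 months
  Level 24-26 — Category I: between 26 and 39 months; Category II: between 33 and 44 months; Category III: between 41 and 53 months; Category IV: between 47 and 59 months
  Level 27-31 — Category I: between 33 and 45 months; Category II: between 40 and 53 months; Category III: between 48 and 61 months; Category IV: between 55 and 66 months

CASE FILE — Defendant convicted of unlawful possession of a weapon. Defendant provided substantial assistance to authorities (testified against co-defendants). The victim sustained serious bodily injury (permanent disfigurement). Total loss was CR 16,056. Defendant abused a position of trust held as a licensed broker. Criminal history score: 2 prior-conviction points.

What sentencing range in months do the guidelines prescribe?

22-28 months

Base offense level for unlawful possession of a weapon: 10.
R1 applies: 10 + 4 = 14.
R3 applies (level before this adjustment is 14 ≥ 7, so +5): 14 + 5 = 19.
R5 applies (level before this adjustment is 19 ≥ 14, so +4): 19 + 4 = 23.
R7 applies: 23 − 3 = 20.
Final offense level: 20.
Criminal history: 2 prior points → Category I (0-4).
Level 20 falls in the 18-23 band.
Grid: Level 18-23 × Category I = 22-28 months.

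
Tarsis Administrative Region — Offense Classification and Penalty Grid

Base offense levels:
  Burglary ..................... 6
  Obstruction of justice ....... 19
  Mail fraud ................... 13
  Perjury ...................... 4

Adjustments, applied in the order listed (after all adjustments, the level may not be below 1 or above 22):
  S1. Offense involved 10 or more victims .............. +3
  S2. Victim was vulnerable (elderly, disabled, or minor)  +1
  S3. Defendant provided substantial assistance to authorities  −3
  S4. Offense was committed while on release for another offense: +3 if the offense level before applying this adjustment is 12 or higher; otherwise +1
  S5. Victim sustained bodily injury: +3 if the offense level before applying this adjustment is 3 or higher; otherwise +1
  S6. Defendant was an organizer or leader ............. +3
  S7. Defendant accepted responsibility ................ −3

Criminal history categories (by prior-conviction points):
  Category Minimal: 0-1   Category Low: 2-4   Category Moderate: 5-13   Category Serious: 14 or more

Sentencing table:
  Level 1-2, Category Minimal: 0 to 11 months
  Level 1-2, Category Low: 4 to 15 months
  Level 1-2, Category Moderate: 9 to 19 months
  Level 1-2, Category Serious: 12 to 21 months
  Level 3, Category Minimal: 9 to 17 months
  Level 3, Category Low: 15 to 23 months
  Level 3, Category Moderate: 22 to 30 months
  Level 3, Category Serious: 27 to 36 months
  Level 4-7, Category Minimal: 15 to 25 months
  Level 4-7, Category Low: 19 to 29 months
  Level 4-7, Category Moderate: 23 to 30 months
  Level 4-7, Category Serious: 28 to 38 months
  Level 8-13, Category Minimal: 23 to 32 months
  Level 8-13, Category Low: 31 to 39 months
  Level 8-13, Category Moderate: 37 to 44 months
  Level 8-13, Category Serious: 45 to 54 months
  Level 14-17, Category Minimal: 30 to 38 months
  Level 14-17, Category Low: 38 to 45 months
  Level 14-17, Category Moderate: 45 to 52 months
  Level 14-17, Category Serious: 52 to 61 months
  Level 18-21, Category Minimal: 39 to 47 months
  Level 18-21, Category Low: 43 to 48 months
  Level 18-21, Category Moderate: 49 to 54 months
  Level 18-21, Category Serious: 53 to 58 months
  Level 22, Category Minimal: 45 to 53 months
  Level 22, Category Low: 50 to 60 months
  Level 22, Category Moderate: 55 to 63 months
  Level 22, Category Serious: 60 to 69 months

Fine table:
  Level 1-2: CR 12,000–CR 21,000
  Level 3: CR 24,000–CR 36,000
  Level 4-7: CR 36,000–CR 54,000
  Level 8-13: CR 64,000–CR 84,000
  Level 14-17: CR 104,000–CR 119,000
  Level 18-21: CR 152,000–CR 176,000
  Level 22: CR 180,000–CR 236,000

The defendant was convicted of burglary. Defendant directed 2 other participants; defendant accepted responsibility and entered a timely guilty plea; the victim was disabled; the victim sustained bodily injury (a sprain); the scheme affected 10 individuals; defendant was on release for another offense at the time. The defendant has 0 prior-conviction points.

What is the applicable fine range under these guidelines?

CR 104,000–CR 119,000

Base offense level for burglary: 6.
S1 applies: 6 + 3 = 9.
S2 applies: 9 + 1 = 10.
S4 applies (level before this adjustment is 10 < 12, so +1): 10 + 1 = 11.
S5 applies (level before this adjustment is 11 ≥ 3, so +3): 11 + 3 = 14.
S6 applies: 14 + 3 = 17.
S7 applies: 17 − 3 = 14.
Final offense level: 14.
Level 14 falls in the 14-17 band.
Fine table: Level 14-17 → CR 104,000–CR 119,000.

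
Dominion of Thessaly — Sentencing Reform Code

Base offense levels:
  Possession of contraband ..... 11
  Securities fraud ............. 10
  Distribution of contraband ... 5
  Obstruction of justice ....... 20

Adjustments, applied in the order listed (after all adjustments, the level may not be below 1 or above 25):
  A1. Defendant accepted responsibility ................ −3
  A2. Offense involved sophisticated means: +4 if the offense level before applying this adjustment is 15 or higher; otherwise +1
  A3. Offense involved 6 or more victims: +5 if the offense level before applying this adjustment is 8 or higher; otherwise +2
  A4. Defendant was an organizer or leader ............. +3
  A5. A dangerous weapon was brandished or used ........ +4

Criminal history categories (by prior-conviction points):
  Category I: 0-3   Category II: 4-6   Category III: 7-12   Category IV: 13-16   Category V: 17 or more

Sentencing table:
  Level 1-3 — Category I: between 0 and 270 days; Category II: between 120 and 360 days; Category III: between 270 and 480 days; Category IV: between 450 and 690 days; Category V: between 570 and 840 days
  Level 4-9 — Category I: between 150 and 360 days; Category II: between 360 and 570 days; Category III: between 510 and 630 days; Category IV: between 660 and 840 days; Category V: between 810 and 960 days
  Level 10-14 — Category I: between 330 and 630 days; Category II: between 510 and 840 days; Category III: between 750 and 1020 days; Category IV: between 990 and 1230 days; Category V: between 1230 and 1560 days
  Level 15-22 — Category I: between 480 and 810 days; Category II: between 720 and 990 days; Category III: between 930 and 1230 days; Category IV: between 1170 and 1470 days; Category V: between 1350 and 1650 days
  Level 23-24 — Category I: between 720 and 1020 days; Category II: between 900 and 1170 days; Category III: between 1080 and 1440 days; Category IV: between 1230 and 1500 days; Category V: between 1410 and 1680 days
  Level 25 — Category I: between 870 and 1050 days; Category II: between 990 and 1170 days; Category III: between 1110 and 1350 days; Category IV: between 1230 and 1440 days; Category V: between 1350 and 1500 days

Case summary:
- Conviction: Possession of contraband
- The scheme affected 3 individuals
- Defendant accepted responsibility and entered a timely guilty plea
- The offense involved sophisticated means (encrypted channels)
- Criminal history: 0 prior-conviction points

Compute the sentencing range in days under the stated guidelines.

Base offense level for possession of contraband: 11.
A1 applies: 11 − 3 = 8.
A2 applies (level before this adjustment is 8 < 15, so +1): 8 + 1 = 9.
A3 does not apply.
A5 does not apply.
Final offense level: 9.
Criminal history: 0 prior points → Category I (0-3).
Level 9 falls in the 4-9 band.
Grid: Level 4-9 × Category I = 150-360 days.

150-360 days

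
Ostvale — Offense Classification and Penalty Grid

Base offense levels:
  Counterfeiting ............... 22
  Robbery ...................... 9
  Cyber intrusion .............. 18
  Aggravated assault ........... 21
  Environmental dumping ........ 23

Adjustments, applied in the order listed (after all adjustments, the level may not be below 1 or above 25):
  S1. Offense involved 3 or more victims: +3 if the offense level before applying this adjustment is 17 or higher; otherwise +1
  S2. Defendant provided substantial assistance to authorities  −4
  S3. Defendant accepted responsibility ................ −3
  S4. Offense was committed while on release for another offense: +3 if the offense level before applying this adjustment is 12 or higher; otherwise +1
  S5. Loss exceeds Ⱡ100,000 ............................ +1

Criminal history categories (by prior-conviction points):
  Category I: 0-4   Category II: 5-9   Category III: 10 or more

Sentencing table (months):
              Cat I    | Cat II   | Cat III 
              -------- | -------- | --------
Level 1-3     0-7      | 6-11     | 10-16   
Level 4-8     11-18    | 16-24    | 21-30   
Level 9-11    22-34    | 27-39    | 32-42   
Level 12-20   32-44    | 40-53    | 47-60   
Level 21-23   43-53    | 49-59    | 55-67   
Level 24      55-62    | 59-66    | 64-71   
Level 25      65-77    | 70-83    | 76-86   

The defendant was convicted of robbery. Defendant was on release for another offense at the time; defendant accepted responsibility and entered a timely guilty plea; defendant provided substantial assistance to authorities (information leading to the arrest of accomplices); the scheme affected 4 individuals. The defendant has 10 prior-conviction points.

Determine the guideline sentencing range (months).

21-30 months

Base offense level for robbery: 9.
S1 applies (level before this adjustment is 9 < 17, so +1): 9 + 1 = 10.
S2 applies: 10 − 4 = 6.
S3 applies: 6 − 3 = 3.
S4 applies (level before this adjustment is 3 < 12, so +1): 3 + 1 = 4.
Final offense level: 4.
Criminal history: 10 prior points → Category III (10+).
Level 4 falls in the 4-8 band.
Grid: Level 4-8 × Category III = 21-30 months.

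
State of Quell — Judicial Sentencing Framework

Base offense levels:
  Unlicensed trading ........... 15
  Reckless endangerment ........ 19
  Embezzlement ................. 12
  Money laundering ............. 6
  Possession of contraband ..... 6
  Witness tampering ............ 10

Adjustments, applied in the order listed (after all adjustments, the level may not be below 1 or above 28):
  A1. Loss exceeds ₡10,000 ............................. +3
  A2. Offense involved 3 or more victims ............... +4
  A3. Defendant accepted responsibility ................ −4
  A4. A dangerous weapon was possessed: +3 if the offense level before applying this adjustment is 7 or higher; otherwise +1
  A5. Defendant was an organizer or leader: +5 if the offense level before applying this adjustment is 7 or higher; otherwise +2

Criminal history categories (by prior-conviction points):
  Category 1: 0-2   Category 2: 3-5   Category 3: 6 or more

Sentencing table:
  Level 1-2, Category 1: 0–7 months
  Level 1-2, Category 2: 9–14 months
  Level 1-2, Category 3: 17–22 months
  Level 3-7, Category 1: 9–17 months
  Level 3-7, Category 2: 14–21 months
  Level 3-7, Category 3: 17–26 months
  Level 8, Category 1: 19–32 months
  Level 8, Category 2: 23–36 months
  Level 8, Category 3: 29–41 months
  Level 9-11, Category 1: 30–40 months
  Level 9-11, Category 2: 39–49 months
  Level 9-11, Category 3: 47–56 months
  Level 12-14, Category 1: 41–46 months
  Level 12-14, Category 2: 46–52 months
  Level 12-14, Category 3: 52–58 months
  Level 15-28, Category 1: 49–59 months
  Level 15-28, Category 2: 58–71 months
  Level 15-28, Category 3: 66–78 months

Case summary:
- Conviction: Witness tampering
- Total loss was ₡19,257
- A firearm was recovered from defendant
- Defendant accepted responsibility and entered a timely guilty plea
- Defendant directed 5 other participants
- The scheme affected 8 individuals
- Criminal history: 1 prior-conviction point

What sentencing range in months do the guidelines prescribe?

Base offense level for witness tampering: 10.
A1 applies: 10 + 3 = 13.
A2 applies: 13 + 4 = 17.
A3 applies: 17 − 4 = 13.
A4 applies (level before this adjustment is 13 ≥ 7, so +3): 13 + 3 = 16.
A5 applies (level before this adjustment is 16 ≥ 7, so +5): 16 + 5 = 21.
Final offense level: 21.
Criminal history: 1 prior point → Category 1 (0-2).
Level 21 falls in the 15-28 band.
Grid: Level 15-28 × Category 1 = 49-59 months.

49-59 months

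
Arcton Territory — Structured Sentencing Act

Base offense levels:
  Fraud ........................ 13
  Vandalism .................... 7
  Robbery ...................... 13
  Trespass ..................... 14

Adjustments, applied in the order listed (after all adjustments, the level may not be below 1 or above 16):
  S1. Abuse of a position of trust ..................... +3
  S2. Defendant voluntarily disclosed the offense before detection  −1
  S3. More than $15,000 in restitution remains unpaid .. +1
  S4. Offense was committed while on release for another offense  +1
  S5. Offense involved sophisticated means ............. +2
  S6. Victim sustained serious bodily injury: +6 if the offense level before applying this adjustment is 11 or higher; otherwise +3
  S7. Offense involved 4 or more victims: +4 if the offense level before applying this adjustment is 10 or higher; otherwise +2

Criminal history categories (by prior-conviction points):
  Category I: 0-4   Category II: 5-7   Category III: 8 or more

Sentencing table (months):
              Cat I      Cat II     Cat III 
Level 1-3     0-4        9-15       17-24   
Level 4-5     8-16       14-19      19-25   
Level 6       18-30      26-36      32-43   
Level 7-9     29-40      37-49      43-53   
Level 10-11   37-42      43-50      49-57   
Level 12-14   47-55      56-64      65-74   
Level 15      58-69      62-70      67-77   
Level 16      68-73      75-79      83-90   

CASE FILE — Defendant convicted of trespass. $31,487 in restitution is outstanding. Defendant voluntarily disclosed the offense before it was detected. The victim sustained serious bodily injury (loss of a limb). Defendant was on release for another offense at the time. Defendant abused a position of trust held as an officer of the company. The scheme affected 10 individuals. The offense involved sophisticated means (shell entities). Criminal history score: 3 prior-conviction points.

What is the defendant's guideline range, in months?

68-73 months

Base offense level for trespass: 14.
S1 applies: 14 + 3 = 17.
S2 applies: 17 − 1 = 16.
S3 applies: 16 + 1 = 17.
S4 applies: 17 + 1 = 18.
S5 applies: 18 + 2 = 20.
S6 applies (level before this adjustment is 20 ≥ 11, so +6): 20 + 6 = 26.
S7 applies (level before this adjustment is 26 ≥ 10, so +4): 26 + 4 = 30.
Level 30 exceeds the maximum of 16; capped at 16.
Final offense level: 16.
Criminal history: 3 prior points → Category I (0-4).
Level 16 falls in the 16 band.
Grid: Level 16 × Category I = 68-73 months.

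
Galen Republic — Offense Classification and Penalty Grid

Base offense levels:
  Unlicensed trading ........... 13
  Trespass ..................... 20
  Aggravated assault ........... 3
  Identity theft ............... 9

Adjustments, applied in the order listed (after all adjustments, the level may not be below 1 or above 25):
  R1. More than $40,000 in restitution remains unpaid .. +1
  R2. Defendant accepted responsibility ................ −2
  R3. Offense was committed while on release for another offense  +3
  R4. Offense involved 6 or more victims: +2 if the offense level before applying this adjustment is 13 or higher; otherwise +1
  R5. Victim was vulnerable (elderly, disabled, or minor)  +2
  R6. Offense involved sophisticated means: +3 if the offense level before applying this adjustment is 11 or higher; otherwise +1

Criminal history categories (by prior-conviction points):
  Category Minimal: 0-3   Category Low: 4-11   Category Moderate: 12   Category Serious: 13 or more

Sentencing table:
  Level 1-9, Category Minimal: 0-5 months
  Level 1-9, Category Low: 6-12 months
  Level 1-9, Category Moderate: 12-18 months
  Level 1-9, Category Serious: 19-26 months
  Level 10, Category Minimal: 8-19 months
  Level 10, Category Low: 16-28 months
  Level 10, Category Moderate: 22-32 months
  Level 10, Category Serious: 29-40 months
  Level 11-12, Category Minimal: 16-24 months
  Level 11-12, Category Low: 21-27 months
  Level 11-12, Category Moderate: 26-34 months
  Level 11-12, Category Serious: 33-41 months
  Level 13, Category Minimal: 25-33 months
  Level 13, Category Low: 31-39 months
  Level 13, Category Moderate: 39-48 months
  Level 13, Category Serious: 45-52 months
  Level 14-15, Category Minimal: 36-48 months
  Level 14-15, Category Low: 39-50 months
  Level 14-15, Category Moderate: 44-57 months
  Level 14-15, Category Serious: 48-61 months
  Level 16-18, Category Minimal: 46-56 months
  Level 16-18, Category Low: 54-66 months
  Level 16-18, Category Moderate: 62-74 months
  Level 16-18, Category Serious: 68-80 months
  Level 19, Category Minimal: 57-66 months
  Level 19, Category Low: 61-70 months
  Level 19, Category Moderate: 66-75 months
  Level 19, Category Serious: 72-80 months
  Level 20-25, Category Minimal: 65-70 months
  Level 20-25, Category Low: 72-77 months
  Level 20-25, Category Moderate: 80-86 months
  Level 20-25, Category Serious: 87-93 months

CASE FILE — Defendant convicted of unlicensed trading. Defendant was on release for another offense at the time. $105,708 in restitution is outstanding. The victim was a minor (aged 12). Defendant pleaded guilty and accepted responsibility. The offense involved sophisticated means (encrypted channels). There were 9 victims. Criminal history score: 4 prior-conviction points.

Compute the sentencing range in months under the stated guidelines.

Base offense level for unlicensed trading: 13.
R1 applies: 13 + 1 = 14.
R2 applies: 14 − 2 = 12.
R3 applies: 12 + 3 = 15.
R4 applies (level before this adjustment is 15 ≥ 13, so +2): 15 + 2 = 17.
R5 applies: 17 + 2 = 19.
R6 applies (level before this adjustment is 19 ≥ 11, so +3): 19 + 3 = 22.
Final offense level: 22.
Criminal history: 4 prior points → Category Low (4-11).
Level 22 falls in the 20-25 band.
Grid: Level 20-25 × Category Low = 72-77 months.

72-77 months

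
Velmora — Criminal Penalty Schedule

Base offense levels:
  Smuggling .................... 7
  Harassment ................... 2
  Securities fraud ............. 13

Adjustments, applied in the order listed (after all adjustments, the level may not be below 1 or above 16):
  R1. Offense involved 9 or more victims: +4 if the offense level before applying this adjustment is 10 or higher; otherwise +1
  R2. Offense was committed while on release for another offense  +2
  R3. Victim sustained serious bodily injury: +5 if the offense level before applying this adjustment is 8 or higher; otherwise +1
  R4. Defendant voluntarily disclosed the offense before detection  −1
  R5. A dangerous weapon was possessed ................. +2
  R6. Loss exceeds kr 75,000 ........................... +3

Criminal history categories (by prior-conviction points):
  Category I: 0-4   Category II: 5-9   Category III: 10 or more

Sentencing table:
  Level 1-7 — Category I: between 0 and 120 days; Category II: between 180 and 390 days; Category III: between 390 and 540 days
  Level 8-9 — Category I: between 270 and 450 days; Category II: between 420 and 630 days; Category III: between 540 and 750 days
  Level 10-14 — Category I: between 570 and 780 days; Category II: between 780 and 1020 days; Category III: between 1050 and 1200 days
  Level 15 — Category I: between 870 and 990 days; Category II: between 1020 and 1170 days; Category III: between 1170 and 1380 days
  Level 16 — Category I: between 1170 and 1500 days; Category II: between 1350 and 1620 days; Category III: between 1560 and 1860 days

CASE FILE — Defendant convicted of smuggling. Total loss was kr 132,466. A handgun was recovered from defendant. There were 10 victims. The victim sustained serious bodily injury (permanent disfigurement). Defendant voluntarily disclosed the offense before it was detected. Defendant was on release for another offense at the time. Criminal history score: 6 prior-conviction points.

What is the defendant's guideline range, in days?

Base offense level for smuggling: 7.
R1 applies (level before this adjustment is 7 < 10, so +1): 7 + 1 = 8.
R2 applies: 8 + 2 = 10.
R3 applies (level before this adjustment is 10 ≥ 8, so +5): 10 + 5 = 15.
R4 applies: 15 − 1 = 14.
R5 applies: 14 + 2 = 16.
R6 applies: 16 + 3 = 19.
Level 19 exceeds the maximum of 16; capped at 16.
Final offense level: 16.
Criminal history: 6 prior points → Category II (5-9).
Level 16 falls in the 16 band.
Grid: Level 16 × Category II = 1350-1620 days.

1350-1620 days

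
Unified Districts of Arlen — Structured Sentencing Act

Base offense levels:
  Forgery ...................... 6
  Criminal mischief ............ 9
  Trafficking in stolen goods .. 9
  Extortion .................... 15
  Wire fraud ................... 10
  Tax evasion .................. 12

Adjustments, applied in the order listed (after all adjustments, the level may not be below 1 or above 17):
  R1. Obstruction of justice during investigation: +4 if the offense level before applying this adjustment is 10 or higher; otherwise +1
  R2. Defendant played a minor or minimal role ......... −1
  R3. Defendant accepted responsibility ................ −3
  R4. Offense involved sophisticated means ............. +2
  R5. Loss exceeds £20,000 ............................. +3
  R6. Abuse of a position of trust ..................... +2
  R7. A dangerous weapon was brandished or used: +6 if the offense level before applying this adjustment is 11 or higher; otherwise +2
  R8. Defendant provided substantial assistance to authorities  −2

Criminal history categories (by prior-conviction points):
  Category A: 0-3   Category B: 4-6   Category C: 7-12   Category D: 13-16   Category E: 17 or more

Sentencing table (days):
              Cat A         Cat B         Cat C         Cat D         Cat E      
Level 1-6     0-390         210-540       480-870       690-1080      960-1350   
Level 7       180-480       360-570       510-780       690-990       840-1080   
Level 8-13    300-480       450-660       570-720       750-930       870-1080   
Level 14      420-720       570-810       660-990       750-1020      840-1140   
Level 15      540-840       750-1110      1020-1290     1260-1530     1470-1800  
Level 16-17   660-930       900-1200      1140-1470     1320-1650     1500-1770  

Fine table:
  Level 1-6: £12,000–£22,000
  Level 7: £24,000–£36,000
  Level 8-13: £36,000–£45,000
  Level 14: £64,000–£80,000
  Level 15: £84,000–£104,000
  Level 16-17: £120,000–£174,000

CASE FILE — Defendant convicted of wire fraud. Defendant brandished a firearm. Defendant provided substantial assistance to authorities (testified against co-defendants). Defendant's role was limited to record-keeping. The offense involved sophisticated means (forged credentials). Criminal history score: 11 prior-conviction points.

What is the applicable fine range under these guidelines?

£84,000–£104,000

Base offense level for wire fraud: 10.
R2 applies: 10 − 1 = 9.
R3 does not apply.
R4 applies: 9 + 2 = 11.
R6 does not apply.
R7 applies (level before this adjustment is 11 ≥ 11, so +6): 11 + 6 = 17.
R8 applies: 17 − 2 = 15.
Final offense level: 15.
Level 15 falls in the 15 band.
Fine table: Level 15 → £84,000–£104,000.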